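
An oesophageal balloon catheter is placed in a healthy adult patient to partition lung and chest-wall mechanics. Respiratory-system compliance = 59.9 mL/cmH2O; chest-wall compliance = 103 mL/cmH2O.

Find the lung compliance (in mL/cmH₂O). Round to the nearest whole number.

143

1/CL = 1/Crs − 1/Ccw.
1/CL = 1/59.9 − 1/103 = 0.006986.
CL = 143.14 mL/cmH2O.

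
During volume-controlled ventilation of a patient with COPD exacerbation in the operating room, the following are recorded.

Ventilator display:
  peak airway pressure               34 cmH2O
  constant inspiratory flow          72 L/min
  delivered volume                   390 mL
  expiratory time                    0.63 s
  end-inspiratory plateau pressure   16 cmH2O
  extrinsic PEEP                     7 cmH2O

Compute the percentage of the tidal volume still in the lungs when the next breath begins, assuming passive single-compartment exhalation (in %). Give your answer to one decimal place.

37.9

Flow: 72 L/min ÷ 60 = 1.2 L/s.
R = (PIP − Pplat)/V̇ = (34 − 16) / 1.2 = 18.0/1.2 = 15.0 cmH2O·s/L.
C = Vt/(Pplat − PEEP) = 390.0 / (16 − 7) = 390.0/9.0 = 43.333 mL/cmH2O.
τ = R × C = 15.0 × 0.04333 L/cmH2O = 0.65 s.
Fraction remaining at end-expiration = e^(−Te/τ) = e^(−0.63/0.65) = 0.3794 → 37.94%.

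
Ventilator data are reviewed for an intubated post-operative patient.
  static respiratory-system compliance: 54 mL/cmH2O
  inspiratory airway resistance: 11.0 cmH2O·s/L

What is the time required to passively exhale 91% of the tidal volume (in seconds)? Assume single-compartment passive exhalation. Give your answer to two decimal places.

1.43

τ = R × C = 11.0 × 54 mL/cmH2O = 11.0 × 0.054 L/cmH2O = 0.594 s.
Exhaled fraction f = 1 − e^(−t/τ) → t = −τ·ln(1 − f) = −0.594·ln(0.09) = 1.43 s.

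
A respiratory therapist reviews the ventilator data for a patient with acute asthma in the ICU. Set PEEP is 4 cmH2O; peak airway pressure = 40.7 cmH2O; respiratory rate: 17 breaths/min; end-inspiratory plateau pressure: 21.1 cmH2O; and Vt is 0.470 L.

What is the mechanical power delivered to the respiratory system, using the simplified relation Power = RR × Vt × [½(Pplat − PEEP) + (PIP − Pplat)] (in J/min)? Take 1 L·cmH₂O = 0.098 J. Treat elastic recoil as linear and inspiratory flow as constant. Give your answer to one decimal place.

Per-breath work = Vt × [½(Pplat−PEEP) + (PIP−Pplat)] = 0.470 × [0.5×17.1 + 19.6] = 0.470 × 28.15 = 13.231 L·cmH2O.
Power = 17 × 13.231 = 224.93 L·cmH2O/min.
× 0.098 J/(L·cmH2O) → 22.043 J/min.

22.0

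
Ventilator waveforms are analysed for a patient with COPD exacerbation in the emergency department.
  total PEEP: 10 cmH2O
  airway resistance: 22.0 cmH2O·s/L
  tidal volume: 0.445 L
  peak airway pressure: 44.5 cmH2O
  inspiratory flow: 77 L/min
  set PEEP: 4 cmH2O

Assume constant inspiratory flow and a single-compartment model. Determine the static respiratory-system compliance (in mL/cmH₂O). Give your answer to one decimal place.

71.0

Flow: 77 L/min ÷ 60 = 1.2833 L/s.
Total PEEP = 10 cmH2O (set 4 + intrinsic 6); this is the baseline alveolar pressure.
Equation of motion (constant flow): PIP = Vt/C + R·V̇ + PEEP.
Vt/C = PIP − R·V̇ − PEEP = 44.5 − 22.0×1.2833 − 10 = 44.5 − 28.233 − 10 = 6.267 cmH2O.
C = Vt / 6.267 = 445 / 6.267 = 71.007 mL/cmH2O.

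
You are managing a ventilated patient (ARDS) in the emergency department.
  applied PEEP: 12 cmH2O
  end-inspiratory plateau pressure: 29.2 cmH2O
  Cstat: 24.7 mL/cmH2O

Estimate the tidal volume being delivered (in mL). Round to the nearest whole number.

Vt = Cstat × (Pplat − PEEP) = 24.7 × (29.2 − 12) = 24.7 × 17.2 = 424.84 mL.

425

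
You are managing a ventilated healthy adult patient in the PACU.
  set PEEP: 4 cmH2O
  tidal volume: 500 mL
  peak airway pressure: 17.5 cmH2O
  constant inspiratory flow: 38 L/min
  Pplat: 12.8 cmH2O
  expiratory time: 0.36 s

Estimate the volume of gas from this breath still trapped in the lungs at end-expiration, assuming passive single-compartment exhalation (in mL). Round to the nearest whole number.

Flow: 38 L/min ÷ 60 = 0.6333 L/s.
R = (PIP − Pplat)/V̇ = (17.5 − 12.8) / 0.6333 = 4.7/0.6333 = 7.421 cmH2O·s/L.
C = Vt/(Pplat − PEEP) = 500.0 / (12.8 − 4) = 500.0/8.8 = 56.818 mL/cmH2O.
τ = R × C = 7.421 × 0.05682 L/cmH2O = 0.4217 s.
Fraction remaining = e^(−Te/τ) = e^(−0.36/0.4217) = 0.4258.
Trapped volume = 500.0 × 0.4258 = 212.9 mL.

213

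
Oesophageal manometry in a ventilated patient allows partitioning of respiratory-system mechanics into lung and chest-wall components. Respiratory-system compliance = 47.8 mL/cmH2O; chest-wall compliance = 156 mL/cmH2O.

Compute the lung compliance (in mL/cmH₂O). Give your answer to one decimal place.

1/CL = 1/Crs − 1/Ccw.
1/CL = 1/47.8 − 1/156 = 0.01451.
CL = 68.918 mL/cmH2O.

68.9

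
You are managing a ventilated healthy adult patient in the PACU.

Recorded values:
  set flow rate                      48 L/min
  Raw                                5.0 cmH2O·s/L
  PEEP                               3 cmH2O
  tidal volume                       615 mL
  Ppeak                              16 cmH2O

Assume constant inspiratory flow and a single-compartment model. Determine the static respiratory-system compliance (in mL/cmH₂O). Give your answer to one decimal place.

Flow: 48 L/min ÷ 60 = 0.8 L/s.
Equation of motion (constant flow): PIP = Vt/C + R·V̇ + PEEP.
Vt/C = PIP − R·V̇ − PEEP = 16 − 5.0×0.8 − 3 = 16 − 4.0 − 3 = 9.0 cmH2O.
C = Vt / 9.0 = 615 / 9.0 = 68.333 mL/cmH2O.

68.3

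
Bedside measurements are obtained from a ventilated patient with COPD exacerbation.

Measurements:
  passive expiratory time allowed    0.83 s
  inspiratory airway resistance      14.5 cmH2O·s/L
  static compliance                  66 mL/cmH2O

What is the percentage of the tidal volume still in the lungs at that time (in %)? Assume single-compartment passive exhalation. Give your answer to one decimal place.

42.0

τ = R × C = 14.5 × 66 mL/cmH2O = 14.5 × 0.066 L/cmH2O = 0.957 s.
Passive exhalation: V(t)/V₀ = e^(−t/τ) = e^(−0.83/0.957) = 0.4201.
Fraction remaining = 0.4201 → 42.01%.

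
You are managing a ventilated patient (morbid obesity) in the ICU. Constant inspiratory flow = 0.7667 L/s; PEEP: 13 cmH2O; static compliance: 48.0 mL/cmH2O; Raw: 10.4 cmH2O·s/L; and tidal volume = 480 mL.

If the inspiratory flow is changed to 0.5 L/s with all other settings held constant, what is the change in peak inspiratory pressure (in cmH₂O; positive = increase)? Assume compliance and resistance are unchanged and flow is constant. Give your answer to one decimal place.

-2.8

PIP = Vt/C + R·V̇ + PEEP (constant-flow equation of motion).
Only the resistive term changes: ΔPIP = R × ΔV̇ = 10.4 × (0.5 − 0.7667) = 10.4 × -0.2667 = -2.774 cmH2O.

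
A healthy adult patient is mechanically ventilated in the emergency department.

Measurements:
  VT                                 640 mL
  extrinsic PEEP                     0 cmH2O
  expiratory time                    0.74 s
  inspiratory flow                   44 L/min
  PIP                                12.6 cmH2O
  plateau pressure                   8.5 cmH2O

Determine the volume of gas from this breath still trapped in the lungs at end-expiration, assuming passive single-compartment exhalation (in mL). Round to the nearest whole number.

110

Flow: 44 L/min ÷ 60 = 0.7333 L/s.
R = (PIP − Pplat)/V̇ = (12.6 − 8.5) / 0.7333 = 4.1/0.7333 = 5.591 cmH2O·s/L.
C = Vt/(Pplat − PEEP) = 640.0 / (8.5 − 0) = 640.0/8.5 = 75.294 mL/cmH2O.
τ = R × C = 5.591 × 0.07529 L/cmH2O = 0.4209 s.
Fraction remaining = e^(−Te/τ) = e^(−0.74/0.4209) = 0.1724.
Trapped volume = 640.0 × 0.1724 = 110.34 mL.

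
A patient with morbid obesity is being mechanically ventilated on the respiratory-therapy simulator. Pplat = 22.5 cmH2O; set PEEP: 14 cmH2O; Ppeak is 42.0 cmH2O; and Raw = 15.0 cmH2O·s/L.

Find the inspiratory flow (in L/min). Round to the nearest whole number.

flow = (PIP − Pplat) / Raw = (42.0 − 22.5) / 15.0 = 1.3 L/s × 60 = 78.0 L/min.

78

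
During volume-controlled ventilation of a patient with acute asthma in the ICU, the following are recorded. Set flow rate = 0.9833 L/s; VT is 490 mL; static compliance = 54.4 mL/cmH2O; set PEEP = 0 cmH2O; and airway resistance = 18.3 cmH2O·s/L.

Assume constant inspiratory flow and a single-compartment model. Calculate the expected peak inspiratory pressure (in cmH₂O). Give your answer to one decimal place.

Equation of motion (constant flow): PIP = Vt/C + R·V̇ + PEEP.
PIP = 490/54.4 + 18.3×0.9833 + 0 = 9.007 + 17.994 + 0 = 27.001 cmH2O.

27.0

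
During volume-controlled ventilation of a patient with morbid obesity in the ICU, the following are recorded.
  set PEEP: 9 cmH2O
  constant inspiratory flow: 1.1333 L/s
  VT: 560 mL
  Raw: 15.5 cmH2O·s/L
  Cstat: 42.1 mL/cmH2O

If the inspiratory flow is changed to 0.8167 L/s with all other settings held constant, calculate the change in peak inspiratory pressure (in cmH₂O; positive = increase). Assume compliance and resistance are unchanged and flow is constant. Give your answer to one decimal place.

-4.9

PIP = Vt/C + R·V̇ + PEEP (constant-flow equation of motion).
Only the resistive term changes: ΔPIP = R × ΔV̇ = 15.5 × (0.8167 − 1.1333) = 15.5 × -0.3166 = -4.907 cmH2O.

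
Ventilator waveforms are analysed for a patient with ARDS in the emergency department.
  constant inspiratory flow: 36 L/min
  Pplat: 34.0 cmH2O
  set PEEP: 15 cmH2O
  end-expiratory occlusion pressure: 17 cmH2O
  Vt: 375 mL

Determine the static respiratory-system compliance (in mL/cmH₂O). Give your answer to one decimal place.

22.1

End-expiratory occlusion gives total PEEP = 17 cmH2O (intrinsic PEEP = 17 − 15 = 2). Use total PEEP for the elastic gradient.
Cstat = Vt / (Pplat − PEEPtotal) = 375 / (34.0 − 17) = 375 / 17.0 = 22.059 mL/cmH2O.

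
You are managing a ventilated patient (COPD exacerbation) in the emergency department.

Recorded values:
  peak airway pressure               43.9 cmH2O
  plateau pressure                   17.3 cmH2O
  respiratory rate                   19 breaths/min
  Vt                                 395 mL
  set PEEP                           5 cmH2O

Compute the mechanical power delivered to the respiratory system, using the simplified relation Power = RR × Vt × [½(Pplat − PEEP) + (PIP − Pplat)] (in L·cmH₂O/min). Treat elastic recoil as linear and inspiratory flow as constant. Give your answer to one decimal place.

Per-breath work = Vt × [½(Pplat−PEEP) + (PIP−Pplat)] = 0.395 × [0.5×12.3 + 26.6] = 0.395 × 32.75 = 12.936 L·cmH2O.
Power = 19 × 12.936 = 245.78 L·cmH2O/min.

245.8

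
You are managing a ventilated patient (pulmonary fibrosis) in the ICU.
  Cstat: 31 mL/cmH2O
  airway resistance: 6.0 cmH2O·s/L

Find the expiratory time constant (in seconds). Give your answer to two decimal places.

0.19

τ = R × C = 6.0 × 31 mL/cmH2O = 6.0 × 0.031 L/cmH2O = 0.186 s.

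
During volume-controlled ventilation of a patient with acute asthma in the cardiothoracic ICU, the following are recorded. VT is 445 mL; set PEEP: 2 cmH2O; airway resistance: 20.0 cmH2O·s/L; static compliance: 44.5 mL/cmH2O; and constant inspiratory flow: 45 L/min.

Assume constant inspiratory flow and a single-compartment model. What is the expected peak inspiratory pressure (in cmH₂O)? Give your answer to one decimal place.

Flow: 45 L/min ÷ 60 = 0.75 L/s.
Equation of motion (constant flow): PIP = Vt/C + R·V̇ + PEEP.
PIP = 445/44.5 + 20.0×0.75 + 2 = 10.0 + 15.0 + 2 = 27.0 cmH2O.

27.0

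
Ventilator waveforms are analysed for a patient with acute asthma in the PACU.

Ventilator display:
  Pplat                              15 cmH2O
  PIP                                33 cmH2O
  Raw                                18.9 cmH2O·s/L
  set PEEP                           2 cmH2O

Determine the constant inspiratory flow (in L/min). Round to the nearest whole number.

flow = (PIP − Pplat) / Raw = (33 − 15) / 18.9 = 0.9524 L/s × 60 = 57.144 L/min.

57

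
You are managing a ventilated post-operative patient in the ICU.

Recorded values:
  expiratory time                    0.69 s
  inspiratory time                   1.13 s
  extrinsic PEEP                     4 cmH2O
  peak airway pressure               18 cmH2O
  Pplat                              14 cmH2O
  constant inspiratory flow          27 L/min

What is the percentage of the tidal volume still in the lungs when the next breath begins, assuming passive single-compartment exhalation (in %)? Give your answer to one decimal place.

21.7

Flow: 27 L/min ÷ 60 = 0.45 L/s.
Vt = flow × Ti = 0.45 L/s × 1.13 s × 1000 mL/L = 508.5 mL.
R = (PIP − Pplat)/V̇ = (18 − 14) / 0.45 = 4.0/0.45 = 8.889 cmH2O·s/L.
C = Vt/(Pplat − PEEP) = 508.5 / (14 − 4) = 508.5/10.0 = 50.85 mL/cmH2O.
τ = R × C = 8.889 × 0.05085 L/cmH2O = 0.452 s.
Fraction remaining at end-expiration = e^(−Te/τ) = e^(−0.69/0.452) = 0.2173 → 21.73%.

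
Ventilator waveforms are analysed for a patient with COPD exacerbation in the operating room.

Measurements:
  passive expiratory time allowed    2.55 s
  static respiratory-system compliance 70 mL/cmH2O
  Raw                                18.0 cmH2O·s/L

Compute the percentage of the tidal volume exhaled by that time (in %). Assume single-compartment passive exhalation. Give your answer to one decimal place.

86.8

τ = R × C = 18.0 × 70 mL/cmH2O = 18.0 × 0.070 L/cmH2O = 1.26 s.
Passive exhalation: V(t)/V₀ = e^(−t/τ) = e^(−2.55/1.26) = 0.1322.
Fraction exhaled = 1 − 0.1322 = 0.8678 → 86.78%.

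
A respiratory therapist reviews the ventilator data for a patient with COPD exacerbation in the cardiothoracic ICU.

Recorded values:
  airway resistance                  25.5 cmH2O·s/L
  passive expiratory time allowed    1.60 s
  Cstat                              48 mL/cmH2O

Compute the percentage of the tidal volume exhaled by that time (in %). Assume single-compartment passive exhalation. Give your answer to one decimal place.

72.9

τ = R × C = 25.5 × 48 mL/cmH2O = 25.5 × 0.048 L/cmH2O = 1.224 s.
Passive exhalation: V(t)/V₀ = e^(−t/τ) = e^(−1.60/1.224) = 0.2706.
Fraction exhaled = 1 − 0.2706 = 0.7294 → 72.94%.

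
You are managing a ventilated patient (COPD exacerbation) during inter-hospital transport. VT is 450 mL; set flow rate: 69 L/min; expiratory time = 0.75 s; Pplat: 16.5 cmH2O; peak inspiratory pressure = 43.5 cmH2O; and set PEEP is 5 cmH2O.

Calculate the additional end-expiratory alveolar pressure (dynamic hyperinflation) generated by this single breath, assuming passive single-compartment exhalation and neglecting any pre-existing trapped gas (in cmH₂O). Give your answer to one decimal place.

5.1

Flow: 69 L/min ÷ 60 = 1.15 L/s.
R = (PIP − Pplat)/V̇ = (43.5 − 16.5) / 1.15 = 27.0/1.15 = 23.478 cmH2O·s/L.
C = Vt/(Pplat − PEEP) = 450.0 / (16.5 − 5) = 450.0/11.5 = 39.13 mL/cmH2O.
τ = R × C = 23.478 × 0.03913 L/cmH2O = 0.9187 s.
Fraction remaining = e^(−Te/τ) = e^(−0.75/0.9187) = 0.442; trapped volume = 450.0 × 0.442 = 198.9 mL.
Additional alveolar pressure from trapping ≈ V_trapped / C = 198.9 / 39.13 = 5.083 cmH2O.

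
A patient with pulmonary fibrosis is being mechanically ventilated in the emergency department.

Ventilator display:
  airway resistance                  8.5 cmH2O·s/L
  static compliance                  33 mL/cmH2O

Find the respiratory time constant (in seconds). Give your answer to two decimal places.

0.28

τ = R × C = 8.5 × 33 mL/cmH2O = 8.5 × 0.033 L/cmH2O = 0.2805 s.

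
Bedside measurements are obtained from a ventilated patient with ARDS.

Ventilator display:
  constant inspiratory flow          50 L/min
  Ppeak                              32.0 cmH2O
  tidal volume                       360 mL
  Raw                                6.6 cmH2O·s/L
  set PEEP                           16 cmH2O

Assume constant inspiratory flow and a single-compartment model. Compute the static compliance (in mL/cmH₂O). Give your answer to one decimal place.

34.3

Flow: 50 L/min ÷ 60 = 0.8333 L/s.
Equation of motion (constant flow): PIP = Vt/C + R·V̇ + PEEP.
Vt/C = PIP − R·V̇ − PEEP = 32.0 − 6.6×0.8333 − 16 = 32.0 − 5.5 − 16 = 10.5 cmH2O.
C = Vt / 10.5 = 360 / 10.5 = 34.286 mL/cmH2O.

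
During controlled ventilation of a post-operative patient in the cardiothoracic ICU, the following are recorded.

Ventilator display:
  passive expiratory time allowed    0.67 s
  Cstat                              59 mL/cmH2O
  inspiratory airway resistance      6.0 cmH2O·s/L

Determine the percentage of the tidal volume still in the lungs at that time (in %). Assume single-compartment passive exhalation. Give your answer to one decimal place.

τ = R × C = 6.0 × 59 mL/cmH2O = 6.0 × 0.059 L/cmH2O = 0.354 s.
Passive exhalation: V(t)/V₀ = e^(−t/τ) = e^(−0.67/0.354) = 0.1507.
Fraction remaining = 0.1507 → 15.07%.

15.1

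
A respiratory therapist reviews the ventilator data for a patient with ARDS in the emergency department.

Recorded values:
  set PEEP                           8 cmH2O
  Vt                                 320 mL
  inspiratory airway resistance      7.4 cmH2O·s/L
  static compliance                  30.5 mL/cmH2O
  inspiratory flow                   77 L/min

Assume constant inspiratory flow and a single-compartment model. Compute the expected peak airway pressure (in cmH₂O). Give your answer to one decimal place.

28.0

Flow: 77 L/min ÷ 60 = 1.2833 L/s.
Equation of motion (constant flow): PIP = Vt/C + R·V̇ + PEEP.
PIP = 320/30.5 + 7.4×1.2833 + 8 = 10.492 + 9.496 + 8 = 27.988 cmH2O.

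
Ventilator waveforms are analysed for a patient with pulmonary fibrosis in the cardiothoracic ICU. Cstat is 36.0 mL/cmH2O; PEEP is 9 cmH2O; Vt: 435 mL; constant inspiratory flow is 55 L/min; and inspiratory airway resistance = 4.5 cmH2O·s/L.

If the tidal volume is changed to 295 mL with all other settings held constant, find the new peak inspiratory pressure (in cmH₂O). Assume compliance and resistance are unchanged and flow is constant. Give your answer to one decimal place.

21.3

Flow: 55 L/min ÷ 60 = 0.9167 L/s.
PIP = Vt/C + R·V̇ + PEEP (constant-flow equation of motion).
Only the elastic term changes: ΔPIP = ΔVt / C = (295 − 435) / 36.0 = -3.889 cmH2O.
Original PIP = 435/36.0 + 4.5×0.9167 + 9 = 25.208 cmH2O; new PIP = 25.208 + (-3.889) = 21.319 cmH2O.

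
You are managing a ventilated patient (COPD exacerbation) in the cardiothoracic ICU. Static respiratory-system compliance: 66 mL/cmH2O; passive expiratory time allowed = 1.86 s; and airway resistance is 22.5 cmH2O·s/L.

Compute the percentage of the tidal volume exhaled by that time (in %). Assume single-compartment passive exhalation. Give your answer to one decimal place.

71.4

τ = R × C = 22.5 × 66 mL/cmH2O = 22.5 × 0.066 L/cmH2O = 1.485 s.
Passive exhalation: V(t)/V₀ = e^(−t/τ) = e^(−1.86/1.485) = 0.2858.
Fraction exhaled = 1 − 0.2858 = 0.7142 → 71.42%.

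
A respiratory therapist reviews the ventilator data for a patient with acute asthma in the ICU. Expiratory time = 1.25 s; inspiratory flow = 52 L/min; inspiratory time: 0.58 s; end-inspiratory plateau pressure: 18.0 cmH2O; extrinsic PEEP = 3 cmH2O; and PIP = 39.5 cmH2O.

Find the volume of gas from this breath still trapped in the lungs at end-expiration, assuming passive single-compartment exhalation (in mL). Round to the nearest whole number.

Flow: 52 L/min ÷ 60 = 0.8667 L/s.
Vt = flow × Ti = 0.8667 L/s × 0.58 s × 1000 mL/L = 502.69 mL.
R = (PIP − Pplat)/V̇ = (39.5 − 18.0) / 0.8667 = 21.5/0.8667 = 24.807 cmH2O·s/L.
C = Vt/(Pplat − PEEP) = 502.69 / (18.0 − 3) = 502.69/15.0 = 33.513 mL/cmH2O.
τ = R × C = 24.807 × 0.03351 L/cmH2O = 0.8313 s.
Fraction remaining = e^(−Te/τ) = e^(−1.25/0.8313) = 0.2223.
Trapped volume = 502.69 × 0.2223 = 111.75 mL.

112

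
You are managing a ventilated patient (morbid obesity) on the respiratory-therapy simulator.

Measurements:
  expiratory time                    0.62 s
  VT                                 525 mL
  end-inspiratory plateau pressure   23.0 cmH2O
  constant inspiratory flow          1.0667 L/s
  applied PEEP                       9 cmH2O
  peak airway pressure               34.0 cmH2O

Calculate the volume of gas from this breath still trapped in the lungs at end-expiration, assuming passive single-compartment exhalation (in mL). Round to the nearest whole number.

106

R = (PIP − Pplat)/V̇ = (34.0 − 23.0) / 1.0667 = 11.0/1.0667 = 10.312 cmH2O·s/L.
C = Vt/(Pplat − PEEP) = 525.0 / (23.0 − 9) = 525.0/14.0 = 37.5 mL/cmH2O.
τ = R × C = 10.312 × 0.0375 L/cmH2O = 0.3867 s.
Fraction remaining = e^(−Te/τ) = e^(−0.62/0.3867) = 0.2012.
Trapped volume = 525.0 × 0.2012 = 105.63 mL.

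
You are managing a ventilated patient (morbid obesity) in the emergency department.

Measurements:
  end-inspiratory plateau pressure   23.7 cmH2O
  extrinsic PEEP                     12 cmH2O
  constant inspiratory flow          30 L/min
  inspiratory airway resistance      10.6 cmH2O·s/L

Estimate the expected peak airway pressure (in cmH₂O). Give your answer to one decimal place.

Flow: 30 L/min ÷ 60 = 0.5 L/s.
PIP = Pplat + Raw × flow = 23.7 + 10.6 × 0.5 = 23.7 + 5.3 = 29.0 cmH2O.

29.0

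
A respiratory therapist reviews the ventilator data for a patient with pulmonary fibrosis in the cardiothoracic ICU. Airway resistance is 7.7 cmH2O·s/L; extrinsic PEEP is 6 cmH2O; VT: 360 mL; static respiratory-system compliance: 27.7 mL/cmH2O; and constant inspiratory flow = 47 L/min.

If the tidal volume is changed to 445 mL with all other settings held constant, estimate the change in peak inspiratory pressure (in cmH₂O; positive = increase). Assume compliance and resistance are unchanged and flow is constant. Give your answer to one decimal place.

3.1

PIP = Vt/C + R·V̇ + PEEP (constant-flow equation of motion).
Only the elastic term changes: ΔPIP = ΔVt / C = (445 − 360) / 27.7 = 3.069 cmH2O.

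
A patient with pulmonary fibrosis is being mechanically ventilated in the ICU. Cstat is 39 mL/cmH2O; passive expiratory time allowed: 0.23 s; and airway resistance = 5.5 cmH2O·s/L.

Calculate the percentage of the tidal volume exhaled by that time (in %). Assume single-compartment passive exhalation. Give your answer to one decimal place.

65.8

τ = R × C = 5.5 × 39 mL/cmH2O = 5.5 × 0.039 L/cmH2O = 0.2145 s.
Passive exhalation: V(t)/V₀ = e^(−t/τ) = e^(−0.23/0.2145) = 0.3422.
Fraction exhaled = 1 − 0.3422 = 0.6578 → 65.78%.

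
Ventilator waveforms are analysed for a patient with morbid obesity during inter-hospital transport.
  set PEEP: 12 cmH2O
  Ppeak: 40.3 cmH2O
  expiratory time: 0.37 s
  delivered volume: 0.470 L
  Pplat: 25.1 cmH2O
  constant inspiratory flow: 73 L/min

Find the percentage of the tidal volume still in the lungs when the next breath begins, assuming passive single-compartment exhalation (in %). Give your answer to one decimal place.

Flow: 73 L/min ÷ 60 = 1.2167 L/s.
R = (PIP − Pplat)/V̇ = (40.3 − 25.1) / 1.2167 = 15.2/1.2167 = 12.493 cmH2O·s/L.
C = Vt/(Pplat − PEEP) = 470.0 / (25.1 − 12) = 470.0/13.1 = 35.878 mL/cmH2O.
τ = R × C = 12.493 × 0.03588 L/cmH2O = 0.4482 s.
Fraction remaining at end-expiration = e^(−Te/τ) = e^(−0.37/0.4482) = 0.438 → 43.8%.

43.8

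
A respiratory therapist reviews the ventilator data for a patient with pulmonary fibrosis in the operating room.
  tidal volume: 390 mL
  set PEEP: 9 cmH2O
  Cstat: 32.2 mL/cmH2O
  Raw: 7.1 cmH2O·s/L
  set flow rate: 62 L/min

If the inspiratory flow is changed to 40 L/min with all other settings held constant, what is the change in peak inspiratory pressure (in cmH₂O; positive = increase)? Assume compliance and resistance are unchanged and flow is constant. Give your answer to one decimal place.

-2.6

Flow: 62 L/min ÷ 60 = 1.0333 L/s.
New flow: 40 L/min ÷ 60 = 0.6667 L/s.
PIP = Vt/C + R·V̇ + PEEP (constant-flow equation of motion).
Only the resistive term changes: ΔPIP = R × ΔV̇ = 7.1 × (0.6667 − 1.0333) = 7.1 × -0.3666 = -2.603 cmH2O.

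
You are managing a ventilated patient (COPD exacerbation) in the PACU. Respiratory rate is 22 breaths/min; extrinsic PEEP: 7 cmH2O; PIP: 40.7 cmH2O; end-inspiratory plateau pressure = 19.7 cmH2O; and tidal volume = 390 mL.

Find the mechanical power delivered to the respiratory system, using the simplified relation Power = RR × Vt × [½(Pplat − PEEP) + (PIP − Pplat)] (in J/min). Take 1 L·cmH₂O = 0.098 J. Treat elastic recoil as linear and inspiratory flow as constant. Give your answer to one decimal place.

23.0

Per-breath work = Vt × [½(Pplat−PEEP) + (PIP−Pplat)] = 0.390 × [0.5×12.7 + 21.0] = 0.390 × 27.35 = 10.667 L·cmH2O.
Power = 22 × 10.667 = 234.67 L·cmH2O/min.
× 0.098 J/(L·cmH2O) → 22.998 J/min.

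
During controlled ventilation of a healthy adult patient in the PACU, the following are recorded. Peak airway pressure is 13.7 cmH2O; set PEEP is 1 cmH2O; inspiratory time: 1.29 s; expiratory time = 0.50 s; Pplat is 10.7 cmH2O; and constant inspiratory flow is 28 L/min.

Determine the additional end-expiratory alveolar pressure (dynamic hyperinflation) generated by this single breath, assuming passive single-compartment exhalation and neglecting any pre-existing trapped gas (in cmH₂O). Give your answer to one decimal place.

2.8

Flow: 28 L/min ÷ 60 = 0.4667 L/s.
Vt = flow × Ti = 0.4667 L/s × 1.29 s × 1000 mL/L = 602.04 mL.
R = (PIP − Pplat)/V̇ = (13.7 − 10.7) / 0.4667 = 3.0/0.4667 = 6.428 cmH2O·s/L.
C = Vt/(Pplat − PEEP) = 602.04 / (10.7 − 1) = 602.04/9.7 = 62.066 mL/cmH2O.
τ = R × C = 6.428 × 0.06207 L/cmH2O = 0.399 s.
Fraction remaining = e^(−Te/τ) = e^(−0.50/0.399) = 0.2856; trapped volume = 602.04 × 0.2856 = 171.94 mL.
Additional alveolar pressure from trapping ≈ V_trapped / C = 171.94 / 62.066 = 2.77 cmH2O.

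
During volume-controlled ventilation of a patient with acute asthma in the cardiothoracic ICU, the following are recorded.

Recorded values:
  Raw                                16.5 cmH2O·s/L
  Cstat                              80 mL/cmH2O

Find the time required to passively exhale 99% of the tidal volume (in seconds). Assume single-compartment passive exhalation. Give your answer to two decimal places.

τ = R × C = 16.5 × 80 mL/cmH2O = 16.5 × 0.080 L/cmH2O = 1.32 s.
Exhaled fraction f = 1 − e^(−t/τ) → t = −τ·ln(1 − f) = −1.32·ln(0.01) = 6.079 s.

6.08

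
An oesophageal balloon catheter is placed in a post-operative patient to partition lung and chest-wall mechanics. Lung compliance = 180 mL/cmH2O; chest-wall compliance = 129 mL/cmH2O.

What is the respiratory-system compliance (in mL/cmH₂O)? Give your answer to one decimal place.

Lung and chest wall are elastances in series: 1/Crs = 1/CL + 1/Ccw.
1/Crs = 1/180 + 1/129 = 0.01331.
Crs = 75.131 mL/cmH2O.

75.1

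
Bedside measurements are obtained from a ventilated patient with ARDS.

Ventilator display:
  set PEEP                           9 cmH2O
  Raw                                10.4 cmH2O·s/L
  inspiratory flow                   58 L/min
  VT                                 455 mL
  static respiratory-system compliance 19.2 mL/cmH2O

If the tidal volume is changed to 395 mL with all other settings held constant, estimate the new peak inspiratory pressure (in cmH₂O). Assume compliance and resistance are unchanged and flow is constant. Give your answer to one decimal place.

Flow: 58 L/min ÷ 60 = 0.9667 L/s.
PIP = Vt/C + R·V̇ + PEEP (constant-flow equation of motion).
Only the elastic term changes: ΔPIP = ΔVt / C = (395 − 455) / 19.2 = -3.125 cmH2O.
Original PIP = 455/19.2 + 10.4×0.9667 + 9 = 42.752 cmH2O; new PIP = 42.752 + (-3.125) = 39.627 cmH2O.

39.6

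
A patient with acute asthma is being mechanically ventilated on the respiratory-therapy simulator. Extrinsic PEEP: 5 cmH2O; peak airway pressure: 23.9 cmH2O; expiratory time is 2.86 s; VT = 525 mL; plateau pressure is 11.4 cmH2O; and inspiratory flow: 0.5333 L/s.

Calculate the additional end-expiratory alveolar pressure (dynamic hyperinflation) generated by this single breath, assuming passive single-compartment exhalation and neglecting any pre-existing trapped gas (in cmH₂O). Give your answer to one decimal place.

1.4

R = (PIP − Pplat)/V̇ = (23.9 − 11.4) / 0.5333 = 12.5/0.5333 = 23.439 cmH2O·s/L.
C = Vt/(Pplat − PEEP) = 525.0 / (11.4 − 5) = 525.0/6.4 = 82.031 mL/cmH2O.
τ = R × C = 23.439 × 0.08203 L/cmH2O = 1.923 s.
Fraction remaining = e^(−Te/τ) = e^(−2.86/1.923) = 0.226; trapped volume = 525.0 × 0.226 = 118.65 mL.
Additional alveolar pressure from trapping ≈ V_trapped / C = 118.65 / 82.031 = 1.446 cmH2O.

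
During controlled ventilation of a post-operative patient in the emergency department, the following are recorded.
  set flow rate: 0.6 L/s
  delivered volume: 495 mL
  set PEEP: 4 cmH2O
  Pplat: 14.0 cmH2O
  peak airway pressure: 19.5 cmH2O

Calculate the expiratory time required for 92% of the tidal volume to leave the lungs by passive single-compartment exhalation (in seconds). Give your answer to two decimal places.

R = (PIP − Pplat)/V̇ = (19.5 − 14.0) / 0.6 = 5.5/0.6 = 9.167 cmH2O·s/L.
C = Vt/(Pplat − PEEP) = 495.0 / (14.0 − 4) = 495.0/10.0 = 49.5 mL/cmH2O.
τ = R × C = 9.167 × 0.0495 L/cmH2O = 0.4538 s.
t = −τ·ln(1 − 0.92) = −0.4538·ln(0.08) = 1.146 s.

1.15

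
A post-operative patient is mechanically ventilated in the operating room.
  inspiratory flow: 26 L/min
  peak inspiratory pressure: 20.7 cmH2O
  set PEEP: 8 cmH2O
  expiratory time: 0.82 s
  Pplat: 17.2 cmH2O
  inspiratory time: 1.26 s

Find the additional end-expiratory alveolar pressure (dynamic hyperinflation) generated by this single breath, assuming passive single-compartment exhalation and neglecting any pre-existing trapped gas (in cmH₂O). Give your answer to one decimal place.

1.7

Flow: 26 L/min ÷ 60 = 0.4333 L/s.
Vt = flow × Ti = 0.4333 L/s × 1.26 s × 1000 mL/L = 545.96 mL.
R = (PIP − Pplat)/V̇ = (20.7 − 17.2) / 0.4333 = 3.5/0.4333 = 8.078 cmH2O·s/L.
C = Vt/(Pplat − PEEP) = 545.96 / (17.2 − 8) = 545.96/9.2 = 59.343 mL/cmH2O.
τ = R × C = 8.078 × 0.05934 L/cmH2O = 0.4793 s.
Fraction remaining = e^(−Te/τ) = e^(−0.82/0.4793) = 0.1807; trapped volume = 545.96 × 0.1807 = 98.655 mL.
Additional alveolar pressure from trapping ≈ V_trapped / C = 98.655 / 59.343 = 1.662 cmH2O.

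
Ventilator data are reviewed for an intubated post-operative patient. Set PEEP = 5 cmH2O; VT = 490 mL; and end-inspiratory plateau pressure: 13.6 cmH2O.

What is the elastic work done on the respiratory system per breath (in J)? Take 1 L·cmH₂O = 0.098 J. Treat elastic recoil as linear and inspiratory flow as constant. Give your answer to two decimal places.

Elastic work ≈ ½ × (Pplat − PEEP) × Vt = 0.5 × (13.6 − 5) × 0.490 L = 0.5 × 8.6 × 0.490 = 2.107 L·cmH2O.
× 0.098 J/(L·cmH2O) → 0.2065 J.

0.21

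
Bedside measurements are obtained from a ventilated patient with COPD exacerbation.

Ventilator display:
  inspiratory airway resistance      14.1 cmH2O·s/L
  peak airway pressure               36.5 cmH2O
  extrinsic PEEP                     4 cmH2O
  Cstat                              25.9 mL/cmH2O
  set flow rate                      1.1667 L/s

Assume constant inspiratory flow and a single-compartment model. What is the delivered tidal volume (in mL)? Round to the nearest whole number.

416

Equation of motion (constant flow): PIP = Vt/C + R·V̇ + PEEP.
Vt/C = PIP − R·V̇ − PEEP = 36.5 − 16.45 − 4 = 16.05 cmH2O.
Vt = C × 16.05 = 25.9 × 16.05 = 415.7 mL.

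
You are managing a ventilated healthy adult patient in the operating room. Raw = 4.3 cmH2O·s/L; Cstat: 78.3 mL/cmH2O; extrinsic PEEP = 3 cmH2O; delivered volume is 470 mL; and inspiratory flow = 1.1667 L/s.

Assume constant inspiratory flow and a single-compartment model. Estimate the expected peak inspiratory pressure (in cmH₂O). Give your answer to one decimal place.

Equation of motion (constant flow): PIP = Vt/C + R·V̇ + PEEP.
PIP = 470/78.3 + 4.3×1.1667 + 3 = 6.003 + 5.017 + 3 = 14.02 cmH2O.

14.0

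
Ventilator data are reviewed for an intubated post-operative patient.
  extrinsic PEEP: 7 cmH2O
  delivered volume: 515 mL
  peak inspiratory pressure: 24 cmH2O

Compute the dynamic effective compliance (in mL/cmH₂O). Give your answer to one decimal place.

Dynamic compliance = Vt / (PIP − PEEP) = 515 / (24 − 7) = 515 / 17.0 = 30.294 mL/cmH2O.

30.3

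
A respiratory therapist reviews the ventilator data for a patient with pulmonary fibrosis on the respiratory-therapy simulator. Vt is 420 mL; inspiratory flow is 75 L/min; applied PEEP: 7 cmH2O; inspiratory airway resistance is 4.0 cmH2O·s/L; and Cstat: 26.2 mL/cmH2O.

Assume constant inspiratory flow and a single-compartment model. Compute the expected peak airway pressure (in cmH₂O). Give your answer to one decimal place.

28.0

Flow: 75 L/min ÷ 60 = 1.25 L/s.
Equation of motion (constant flow): PIP = Vt/C + R·V̇ + PEEP.
PIP = 420/26.2 + 4.0×1.25 + 7 = 16.031 + 5.0 + 7 = 28.031 cmH2O.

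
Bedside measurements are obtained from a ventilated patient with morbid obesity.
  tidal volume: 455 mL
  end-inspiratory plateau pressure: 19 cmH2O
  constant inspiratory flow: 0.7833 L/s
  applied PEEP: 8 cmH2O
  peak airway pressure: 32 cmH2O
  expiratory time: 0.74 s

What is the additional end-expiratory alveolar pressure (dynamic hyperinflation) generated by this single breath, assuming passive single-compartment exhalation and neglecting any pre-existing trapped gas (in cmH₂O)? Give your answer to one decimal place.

R = (PIP − Pplat)/V̇ = (32 − 19) / 0.7833 = 13.0/0.7833 = 16.596 cmH2O·s/L.
C = Vt/(Pplat − PEEP) = 455.0 / (19 − 8) = 455.0/11.0 = 41.364 mL/cmH2O.
τ = R × C = 16.596 × 0.04136 L/cmH2O = 0.6864 s.
Fraction remaining = e^(−Te/τ) = e^(−0.74/0.6864) = 0.3402; trapped volume = 455.0 × 0.3402 = 154.79 mL.
Additional alveolar pressure from trapping ≈ V_trapped / C = 154.79 / 41.364 = 3.742 cmH2O.

3.7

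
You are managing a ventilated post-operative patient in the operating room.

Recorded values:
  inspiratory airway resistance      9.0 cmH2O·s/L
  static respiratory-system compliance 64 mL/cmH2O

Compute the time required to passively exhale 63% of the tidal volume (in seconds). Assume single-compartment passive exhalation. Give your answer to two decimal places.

τ = R × C = 9.0 × 64 mL/cmH2O = 9.0 × 0.064 L/cmH2O = 0.576 s.
Exhaled fraction f = 1 − e^(−t/τ) → t = −τ·ln(1 − f) = −0.576·ln(0.37) = 0.5727 s.

0.57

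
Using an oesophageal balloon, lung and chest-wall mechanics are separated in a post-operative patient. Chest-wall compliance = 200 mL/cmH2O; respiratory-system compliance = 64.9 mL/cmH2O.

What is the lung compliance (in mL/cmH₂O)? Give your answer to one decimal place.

1/CL = 1/Crs − 1/Ccw.
1/CL = 1/64.9 − 1/200 = 0.01041.
CL = 96.061 mL/cmH2O.

96.1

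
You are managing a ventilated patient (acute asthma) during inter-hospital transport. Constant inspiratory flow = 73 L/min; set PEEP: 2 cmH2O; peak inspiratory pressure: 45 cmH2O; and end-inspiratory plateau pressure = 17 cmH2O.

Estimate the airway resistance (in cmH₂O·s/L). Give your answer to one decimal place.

Flow: 73 L/min ÷ 60 = 1.2167 L/s.
Raw = (PIP − Pplat) / flow = (45 − 17) / 1.2167 = 28.0 / 1.2167 = 23.013 cmH2O·s/L.

23.0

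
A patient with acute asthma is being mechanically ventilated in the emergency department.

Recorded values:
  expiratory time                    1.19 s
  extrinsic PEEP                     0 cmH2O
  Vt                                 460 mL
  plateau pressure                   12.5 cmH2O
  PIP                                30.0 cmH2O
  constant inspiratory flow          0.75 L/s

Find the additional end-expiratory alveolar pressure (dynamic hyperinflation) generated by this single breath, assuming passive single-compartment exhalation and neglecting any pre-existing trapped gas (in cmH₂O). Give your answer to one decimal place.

3.1

R = (PIP − Pplat)/V̇ = (30.0 − 12.5) / 0.75 = 17.5/0.75 = 23.333 cmH2O·s/L.
C = Vt/(Pplat − PEEP) = 460.0 / (12.5 − 0) = 460.0/12.5 = 36.8 mL/cmH2O.
τ = R × C = 23.333 × 0.0368 L/cmH2O = 0.8587 s.
Fraction remaining = e^(−Te/τ) = e^(−1.19/0.8587) = 0.2501; trapped volume = 460.0 × 0.2501 = 115.05 mL.
Additional alveolar pressure from trapping ≈ V_trapped / C = 115.05 / 36.8 = 3.126 cmH2O.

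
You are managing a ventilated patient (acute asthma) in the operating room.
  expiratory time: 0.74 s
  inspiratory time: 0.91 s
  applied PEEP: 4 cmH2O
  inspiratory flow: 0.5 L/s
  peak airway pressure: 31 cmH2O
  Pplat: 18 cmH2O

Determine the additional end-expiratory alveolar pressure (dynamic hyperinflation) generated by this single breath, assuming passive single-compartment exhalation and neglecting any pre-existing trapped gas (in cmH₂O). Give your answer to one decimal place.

5.8

Vt = flow × Ti = 0.5 L/s × 0.91 s × 1000 mL/L = 455.0 mL.
R = (PIP − Pplat)/V̇ = (31 − 18) / 0.5 = 13.0/0.5 = 26.0 cmH2O·s/L.
C = Vt/(Pplat − PEEP) = 455.0 / (18 − 4) = 455.0/14.0 = 32.5 mL/cmH2O.
τ = R × C = 26.0 × 0.0325 L/cmH2O = 0.845 s.
Fraction remaining = e^(−Te/τ) = e^(−0.74/0.845) = 0.4166; trapped volume = 455.0 × 0.4166 = 189.55 mL.
Additional alveolar pressure from trapping ≈ V_trapped / C = 189.55 / 32.5 = 5.832 cmH2O.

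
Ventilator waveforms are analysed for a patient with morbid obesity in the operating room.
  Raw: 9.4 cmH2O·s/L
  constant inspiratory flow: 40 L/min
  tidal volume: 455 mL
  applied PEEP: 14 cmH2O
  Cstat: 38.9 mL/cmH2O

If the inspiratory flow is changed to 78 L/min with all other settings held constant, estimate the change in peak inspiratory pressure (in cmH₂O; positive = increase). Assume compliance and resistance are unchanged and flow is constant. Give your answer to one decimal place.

Flow: 40 L/min ÷ 60 = 0.6667 L/s.
New flow: 78 L/min ÷ 60 = 1.3 L/s.
PIP = Vt/C + R·V̇ + PEEP (constant-flow equation of motion).
Only the resistive term changes: ΔPIP = R × ΔV̇ = 9.4 × (1.3 − 0.6667) = 9.4 × 0.6333 = 5.953 cmH2O.

6.0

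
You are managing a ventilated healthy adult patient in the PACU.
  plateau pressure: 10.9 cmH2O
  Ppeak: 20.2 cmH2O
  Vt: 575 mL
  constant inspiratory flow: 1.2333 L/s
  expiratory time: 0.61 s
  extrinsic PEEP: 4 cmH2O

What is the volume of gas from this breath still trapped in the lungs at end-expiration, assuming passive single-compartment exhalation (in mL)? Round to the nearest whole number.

R = (PIP − Pplat)/V̇ = (20.2 − 10.9) / 1.2333 = 9.3/1.2333 = 7.541 cmH2O·s/L.
C = Vt/(Pplat − PEEP) = 575.0 / (10.9 − 4) = 575.0/6.9 = 83.333 mL/cmH2O.
τ = R × C = 7.541 × 0.08333 L/cmH2O = 0.6284 s.
Fraction remaining = e^(−Te/τ) = e^(−0.61/0.6284) = 0.3788.
Trapped volume = 575.0 × 0.3788 = 217.81 mL.

218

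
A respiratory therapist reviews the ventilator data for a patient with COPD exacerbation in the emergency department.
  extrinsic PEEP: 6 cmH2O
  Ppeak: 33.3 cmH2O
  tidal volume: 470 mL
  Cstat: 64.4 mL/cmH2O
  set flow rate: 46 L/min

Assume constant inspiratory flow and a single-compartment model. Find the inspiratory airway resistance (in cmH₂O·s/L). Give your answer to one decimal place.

Flow: 46 L/min ÷ 60 = 0.7667 L/s.
Equation of motion (constant flow): PIP = Vt/C + R·V̇ + PEEP.
R·V̇ = PIP − Vt/C − PEEP = 33.3 − 470/64.4 − 6 = 33.3 − 7.298 − 6 = 20.002 cmH2O.
R = 20.002 / 0.7667 = 26.088 cmH2O·s/L.

26.1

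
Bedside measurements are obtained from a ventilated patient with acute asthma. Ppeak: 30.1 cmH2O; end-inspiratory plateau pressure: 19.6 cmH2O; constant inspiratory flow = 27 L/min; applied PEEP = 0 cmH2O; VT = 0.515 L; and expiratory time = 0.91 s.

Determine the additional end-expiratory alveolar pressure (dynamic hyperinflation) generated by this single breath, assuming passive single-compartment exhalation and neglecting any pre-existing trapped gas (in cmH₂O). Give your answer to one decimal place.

4.4

Flow: 27 L/min ÷ 60 = 0.45 L/s.
R = (PIP − Pplat)/V̇ = (30.1 − 19.6) / 0.45 = 10.5/0.45 = 23.333 cmH2O·s/L.
C = Vt/(Pplat − PEEP) = 515.0 / (19.6 − 0) = 515.0/19.6 = 26.276 mL/cmH2O.
τ = R × C = 23.333 × 0.02628 L/cmH2O = 0.6132 s.
Fraction remaining = e^(−Te/τ) = e^(−0.91/0.6132) = 0.2267; trapped volume = 515.0 × 0.2267 = 116.75 mL.
Additional alveolar pressure from trapping ≈ V_trapped / C = 116.75 / 26.276 = 4.443 cmH2O.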